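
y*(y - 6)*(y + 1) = y^3 - 5*y^2 - 6*y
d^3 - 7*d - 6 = (d - 3)*(d + 1)*(d + 2)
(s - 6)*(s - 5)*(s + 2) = s^3 - 9*s^2 + 8*s + 60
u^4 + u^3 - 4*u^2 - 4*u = u*(u - 2)*(u + 1)*(u + 2)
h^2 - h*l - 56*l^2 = (h - 8*l)*(h + 7*l)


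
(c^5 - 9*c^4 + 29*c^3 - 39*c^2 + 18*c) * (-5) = -5*c^5 + 45*c^4 - 145*c^3 + 195*c^2 - 90*c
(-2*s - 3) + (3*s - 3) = s - 6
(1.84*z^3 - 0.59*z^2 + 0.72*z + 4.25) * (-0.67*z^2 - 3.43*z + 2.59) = -1.2328*z^5 - 5.9159*z^4 + 6.3069*z^3 - 6.8452*z^2 - 12.7127*z + 11.0075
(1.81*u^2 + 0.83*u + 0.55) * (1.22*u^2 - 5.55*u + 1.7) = 2.2082*u^4 - 9.0329*u^3 - 0.858499999999999*u^2 - 1.6415*u + 0.935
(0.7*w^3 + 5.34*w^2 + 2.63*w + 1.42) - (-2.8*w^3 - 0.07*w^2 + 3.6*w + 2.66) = 3.5*w^3 + 5.41*w^2 - 0.97*w - 1.24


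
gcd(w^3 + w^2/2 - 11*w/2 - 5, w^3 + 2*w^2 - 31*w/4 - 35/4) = w^2 - 3*w/2 - 5/2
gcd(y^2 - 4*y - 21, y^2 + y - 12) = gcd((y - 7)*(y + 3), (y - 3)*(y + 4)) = 1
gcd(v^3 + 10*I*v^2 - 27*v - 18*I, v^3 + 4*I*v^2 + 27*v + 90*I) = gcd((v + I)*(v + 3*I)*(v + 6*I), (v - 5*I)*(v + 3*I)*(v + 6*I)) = v^2 + 9*I*v - 18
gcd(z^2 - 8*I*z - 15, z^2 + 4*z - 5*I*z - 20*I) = z - 5*I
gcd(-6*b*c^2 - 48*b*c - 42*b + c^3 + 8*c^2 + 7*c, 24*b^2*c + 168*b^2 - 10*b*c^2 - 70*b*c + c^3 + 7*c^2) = 6*b*c + 42*b - c^2 - 7*c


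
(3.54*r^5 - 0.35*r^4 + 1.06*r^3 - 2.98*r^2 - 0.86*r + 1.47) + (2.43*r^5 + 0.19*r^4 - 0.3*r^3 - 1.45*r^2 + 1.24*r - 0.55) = 5.97*r^5 - 0.16*r^4 + 0.76*r^3 - 4.43*r^2 + 0.38*r + 0.92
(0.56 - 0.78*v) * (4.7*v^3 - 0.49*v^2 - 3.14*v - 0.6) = -3.666*v^4 + 3.0142*v^3 + 2.1748*v^2 - 1.2904*v - 0.336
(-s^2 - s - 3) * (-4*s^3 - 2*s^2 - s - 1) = 4*s^5 + 6*s^4 + 15*s^3 + 8*s^2 + 4*s + 3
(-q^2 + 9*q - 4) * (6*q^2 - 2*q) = -6*q^4 + 56*q^3 - 42*q^2 + 8*q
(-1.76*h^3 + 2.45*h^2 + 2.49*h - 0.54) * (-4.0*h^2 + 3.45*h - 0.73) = 7.04*h^5 - 15.872*h^4 - 0.2227*h^3 + 8.962*h^2 - 3.6807*h + 0.3942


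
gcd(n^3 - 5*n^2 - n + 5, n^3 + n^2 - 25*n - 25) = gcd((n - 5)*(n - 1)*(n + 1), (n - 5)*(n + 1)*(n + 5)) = n^2 - 4*n - 5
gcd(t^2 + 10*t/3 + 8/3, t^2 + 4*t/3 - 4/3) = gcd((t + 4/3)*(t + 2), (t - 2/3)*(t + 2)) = t + 2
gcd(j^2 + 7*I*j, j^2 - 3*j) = j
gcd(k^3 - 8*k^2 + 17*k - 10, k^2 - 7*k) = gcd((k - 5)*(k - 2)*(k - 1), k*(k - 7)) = 1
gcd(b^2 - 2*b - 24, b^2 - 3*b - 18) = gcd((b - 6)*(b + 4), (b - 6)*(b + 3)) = b - 6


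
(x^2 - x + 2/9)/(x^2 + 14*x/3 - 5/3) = (x - 2/3)/(x + 5)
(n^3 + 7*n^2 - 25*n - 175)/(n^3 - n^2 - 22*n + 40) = (n^2 + 2*n - 35)/(n^2 - 6*n + 8)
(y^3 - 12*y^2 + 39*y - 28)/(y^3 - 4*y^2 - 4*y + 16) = (y^2 - 8*y + 7)/(y^2 - 4)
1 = 1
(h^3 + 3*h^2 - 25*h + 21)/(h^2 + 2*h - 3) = (h^2 + 4*h - 21)/(h + 3)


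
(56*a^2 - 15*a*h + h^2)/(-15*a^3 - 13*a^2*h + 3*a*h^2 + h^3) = (-56*a^2 + 15*a*h - h^2)/(15*a^3 + 13*a^2*h - 3*a*h^2 - h^3)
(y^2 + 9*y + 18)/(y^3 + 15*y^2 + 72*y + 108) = 1/(y + 6)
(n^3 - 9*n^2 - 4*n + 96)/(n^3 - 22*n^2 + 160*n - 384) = (n^2 - n - 12)/(n^2 - 14*n + 48)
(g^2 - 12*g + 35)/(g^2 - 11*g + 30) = (g - 7)/(g - 6)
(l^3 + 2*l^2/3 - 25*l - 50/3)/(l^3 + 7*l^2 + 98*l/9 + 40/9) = 3*(l - 5)/(3*l + 4)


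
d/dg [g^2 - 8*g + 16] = 2*g - 8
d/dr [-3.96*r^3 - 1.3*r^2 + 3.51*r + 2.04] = -11.88*r^2 - 2.6*r + 3.51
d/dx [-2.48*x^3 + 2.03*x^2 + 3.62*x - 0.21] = -7.44*x^2 + 4.06*x + 3.62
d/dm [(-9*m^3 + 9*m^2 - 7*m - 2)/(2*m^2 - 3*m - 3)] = (-18*m^4 + 54*m^3 + 68*m^2 - 46*m + 15)/(4*m^4 - 12*m^3 - 3*m^2 + 18*m + 9)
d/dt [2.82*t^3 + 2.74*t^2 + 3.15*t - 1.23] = 8.46*t^2 + 5.48*t + 3.15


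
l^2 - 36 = (l - 6)*(l + 6)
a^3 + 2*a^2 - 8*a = a*(a - 2)*(a + 4)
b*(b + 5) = b^2 + 5*b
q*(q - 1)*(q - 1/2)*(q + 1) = q^4 - q^3/2 - q^2 + q/2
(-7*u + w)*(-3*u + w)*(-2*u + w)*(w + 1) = -42*u^3*w - 42*u^3 + 41*u^2*w^2 + 41*u^2*w - 12*u*w^3 - 12*u*w^2 + w^4 + w^3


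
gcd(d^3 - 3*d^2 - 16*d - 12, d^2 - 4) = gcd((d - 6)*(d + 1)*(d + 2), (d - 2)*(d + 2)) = d + 2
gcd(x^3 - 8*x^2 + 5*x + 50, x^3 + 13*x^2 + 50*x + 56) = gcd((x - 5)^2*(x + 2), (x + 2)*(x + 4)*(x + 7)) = x + 2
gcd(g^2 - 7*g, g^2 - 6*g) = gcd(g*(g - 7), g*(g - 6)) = g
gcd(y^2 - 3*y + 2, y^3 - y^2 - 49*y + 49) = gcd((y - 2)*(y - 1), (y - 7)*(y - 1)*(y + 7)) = y - 1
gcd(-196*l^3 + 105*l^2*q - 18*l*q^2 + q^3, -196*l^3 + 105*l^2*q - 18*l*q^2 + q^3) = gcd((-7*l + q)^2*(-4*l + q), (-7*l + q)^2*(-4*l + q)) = -196*l^3 + 105*l^2*q - 18*l*q^2 + q^3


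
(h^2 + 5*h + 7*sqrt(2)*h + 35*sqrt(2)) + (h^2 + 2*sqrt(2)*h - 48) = 2*h^2 + 5*h + 9*sqrt(2)*h - 48 + 35*sqrt(2)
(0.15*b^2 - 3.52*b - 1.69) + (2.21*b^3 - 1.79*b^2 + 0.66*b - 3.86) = 2.21*b^3 - 1.64*b^2 - 2.86*b - 5.55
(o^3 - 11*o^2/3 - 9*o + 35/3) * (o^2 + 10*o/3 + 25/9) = o^5 - o^4/3 - 166*o^3/9 - 770*o^2/27 + 125*o/9 + 875/27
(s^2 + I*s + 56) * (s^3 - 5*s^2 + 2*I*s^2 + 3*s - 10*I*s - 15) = s^5 - 5*s^4 + 3*I*s^4 + 57*s^3 - 15*I*s^3 - 285*s^2 + 115*I*s^2 + 168*s - 575*I*s - 840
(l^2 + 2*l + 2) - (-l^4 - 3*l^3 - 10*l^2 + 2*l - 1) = l^4 + 3*l^3 + 11*l^2 + 3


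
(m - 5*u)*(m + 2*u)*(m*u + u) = m^3*u - 3*m^2*u^2 + m^2*u - 10*m*u^3 - 3*m*u^2 - 10*u^3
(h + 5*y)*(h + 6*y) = h^2 + 11*h*y + 30*y^2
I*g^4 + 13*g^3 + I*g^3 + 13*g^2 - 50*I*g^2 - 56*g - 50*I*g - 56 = (g - 7*I)*(g - 4*I)*(g - 2*I)*(I*g + I)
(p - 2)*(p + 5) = p^2 + 3*p - 10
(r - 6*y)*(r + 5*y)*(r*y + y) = r^3*y - r^2*y^2 + r^2*y - 30*r*y^3 - r*y^2 - 30*y^3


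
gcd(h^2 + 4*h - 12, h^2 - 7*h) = 1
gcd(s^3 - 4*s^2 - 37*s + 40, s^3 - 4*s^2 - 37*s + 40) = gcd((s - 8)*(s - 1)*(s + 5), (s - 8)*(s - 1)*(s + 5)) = s^3 - 4*s^2 - 37*s + 40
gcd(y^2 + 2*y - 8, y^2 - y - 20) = y + 4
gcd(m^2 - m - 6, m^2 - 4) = m + 2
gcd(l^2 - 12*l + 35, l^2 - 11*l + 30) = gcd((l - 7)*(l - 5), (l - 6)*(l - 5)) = l - 5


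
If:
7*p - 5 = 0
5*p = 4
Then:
No Solution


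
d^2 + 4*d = d*(d + 4)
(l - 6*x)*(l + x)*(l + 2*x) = l^3 - 3*l^2*x - 16*l*x^2 - 12*x^3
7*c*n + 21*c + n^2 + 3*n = (7*c + n)*(n + 3)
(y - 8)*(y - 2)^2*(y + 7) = y^4 - 5*y^3 - 48*y^2 + 220*y - 224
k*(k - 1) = k^2 - k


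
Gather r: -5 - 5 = -10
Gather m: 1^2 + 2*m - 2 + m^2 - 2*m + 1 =m^2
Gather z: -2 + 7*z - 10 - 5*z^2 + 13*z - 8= -5*z^2 + 20*z - 20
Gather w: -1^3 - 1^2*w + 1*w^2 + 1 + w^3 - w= w^3 + w^2 - 2*w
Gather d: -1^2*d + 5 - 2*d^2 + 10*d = -2*d^2 + 9*d + 5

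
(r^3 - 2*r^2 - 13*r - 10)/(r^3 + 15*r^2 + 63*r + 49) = (r^2 - 3*r - 10)/(r^2 + 14*r + 49)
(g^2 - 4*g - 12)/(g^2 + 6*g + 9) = (g^2 - 4*g - 12)/(g^2 + 6*g + 9)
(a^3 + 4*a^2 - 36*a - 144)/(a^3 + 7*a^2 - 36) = (a^2 - 2*a - 24)/(a^2 + a - 6)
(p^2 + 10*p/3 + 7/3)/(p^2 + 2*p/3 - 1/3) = (3*p + 7)/(3*p - 1)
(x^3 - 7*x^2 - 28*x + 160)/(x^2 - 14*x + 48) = (x^2 + x - 20)/(x - 6)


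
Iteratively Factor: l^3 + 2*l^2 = (l)*(l^2 + 2*l) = l^2*(l + 2)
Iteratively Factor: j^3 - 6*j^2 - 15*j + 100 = (j - 5)*(j^2 - j - 20) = (j - 5)*(j + 4)*(j - 5)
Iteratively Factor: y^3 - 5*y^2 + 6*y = (y - 2)*(y^2 - 3*y) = y*(y - 2)*(y - 3)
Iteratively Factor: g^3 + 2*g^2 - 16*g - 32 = (g + 4)*(g^2 - 2*g - 8) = (g + 2)*(g + 4)*(g - 4)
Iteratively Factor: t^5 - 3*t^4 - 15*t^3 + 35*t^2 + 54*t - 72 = (t + 3)*(t^4 - 6*t^3 + 3*t^2 + 26*t - 24) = (t - 1)*(t + 3)*(t^3 - 5*t^2 - 2*t + 24) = (t - 4)*(t - 1)*(t + 3)*(t^2 - t - 6) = (t - 4)*(t - 3)*(t - 1)*(t + 3)*(t + 2)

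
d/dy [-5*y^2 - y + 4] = -10*y - 1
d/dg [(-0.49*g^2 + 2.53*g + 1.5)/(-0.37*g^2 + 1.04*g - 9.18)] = (0.4265*g^2 + 10.1064*g - 24.7854)/(0.1369*g^4 - 0.7696*g^3 + 7.8748*g^2 - 19.0944*g + 84.2724)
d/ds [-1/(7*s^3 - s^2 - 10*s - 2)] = (21*s^2 - 2*s - 10)/(-7*s^3 + s^2 + 10*s + 2)^2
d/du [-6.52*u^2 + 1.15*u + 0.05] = 1.15 - 13.04*u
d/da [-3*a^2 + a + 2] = 1 - 6*a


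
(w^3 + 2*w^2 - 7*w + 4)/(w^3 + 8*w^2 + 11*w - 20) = (w - 1)/(w + 5)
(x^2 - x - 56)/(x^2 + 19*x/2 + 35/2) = 2*(x - 8)/(2*x + 5)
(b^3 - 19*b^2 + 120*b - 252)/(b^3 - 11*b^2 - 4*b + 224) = (b^2 - 12*b + 36)/(b^2 - 4*b - 32)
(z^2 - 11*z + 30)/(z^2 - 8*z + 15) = (z - 6)/(z - 3)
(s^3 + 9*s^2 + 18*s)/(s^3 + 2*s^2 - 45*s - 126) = s/(s - 7)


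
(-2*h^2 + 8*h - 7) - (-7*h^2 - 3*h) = 5*h^2 + 11*h - 7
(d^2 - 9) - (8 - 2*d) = d^2 + 2*d - 17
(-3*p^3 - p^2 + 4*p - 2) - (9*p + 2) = -3*p^3 - p^2 - 5*p - 4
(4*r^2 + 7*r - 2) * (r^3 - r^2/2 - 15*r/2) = 4*r^5 + 5*r^4 - 71*r^3/2 - 103*r^2/2 + 15*r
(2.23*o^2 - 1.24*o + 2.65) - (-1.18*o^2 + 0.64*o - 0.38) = 3.41*o^2 - 1.88*o + 3.03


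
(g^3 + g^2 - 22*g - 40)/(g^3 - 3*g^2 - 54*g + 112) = (g^3 + g^2 - 22*g - 40)/(g^3 - 3*g^2 - 54*g + 112)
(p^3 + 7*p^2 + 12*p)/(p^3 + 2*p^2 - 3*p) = (p + 4)/(p - 1)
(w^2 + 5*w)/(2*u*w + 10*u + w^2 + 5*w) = w/(2*u + w)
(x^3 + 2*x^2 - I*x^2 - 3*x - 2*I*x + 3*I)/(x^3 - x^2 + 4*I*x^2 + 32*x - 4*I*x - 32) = (x^2 + x*(3 - I) - 3*I)/(x^2 + 4*I*x + 32)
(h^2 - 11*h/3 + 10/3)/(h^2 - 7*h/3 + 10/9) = 3*(h - 2)/(3*h - 2)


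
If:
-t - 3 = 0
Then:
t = -3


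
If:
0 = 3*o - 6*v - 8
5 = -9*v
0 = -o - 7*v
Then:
No Solution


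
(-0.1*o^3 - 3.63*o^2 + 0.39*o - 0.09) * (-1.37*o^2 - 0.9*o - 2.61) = 0.137*o^5 + 5.0631*o^4 + 2.9937*o^3 + 9.2466*o^2 - 0.9369*o + 0.2349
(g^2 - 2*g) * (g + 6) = g^3 + 4*g^2 - 12*g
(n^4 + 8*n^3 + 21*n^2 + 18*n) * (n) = n^5 + 8*n^4 + 21*n^3 + 18*n^2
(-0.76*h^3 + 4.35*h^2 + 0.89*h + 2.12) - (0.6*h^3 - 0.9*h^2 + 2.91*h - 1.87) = -1.36*h^3 + 5.25*h^2 - 2.02*h + 3.99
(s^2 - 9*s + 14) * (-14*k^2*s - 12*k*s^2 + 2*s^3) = -14*k^2*s^3 + 126*k^2*s^2 - 196*k^2*s - 12*k*s^4 + 108*k*s^3 - 168*k*s^2 + 2*s^5 - 18*s^4 + 28*s^3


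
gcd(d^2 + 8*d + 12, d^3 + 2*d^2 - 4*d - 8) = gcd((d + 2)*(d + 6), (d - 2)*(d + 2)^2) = d + 2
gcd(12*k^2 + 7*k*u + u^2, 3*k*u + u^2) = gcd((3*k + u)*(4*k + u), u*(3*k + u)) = 3*k + u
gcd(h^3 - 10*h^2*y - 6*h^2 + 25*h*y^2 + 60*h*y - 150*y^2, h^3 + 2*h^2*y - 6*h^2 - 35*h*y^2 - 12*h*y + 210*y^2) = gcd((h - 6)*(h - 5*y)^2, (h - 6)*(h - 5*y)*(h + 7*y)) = -h^2 + 5*h*y + 6*h - 30*y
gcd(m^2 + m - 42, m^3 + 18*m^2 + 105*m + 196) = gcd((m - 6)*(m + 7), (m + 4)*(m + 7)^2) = m + 7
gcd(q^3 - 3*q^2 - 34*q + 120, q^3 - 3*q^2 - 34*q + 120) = q^3 - 3*q^2 - 34*q + 120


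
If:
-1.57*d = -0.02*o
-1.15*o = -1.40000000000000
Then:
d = 0.02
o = 1.22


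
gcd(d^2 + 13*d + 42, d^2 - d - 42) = d + 6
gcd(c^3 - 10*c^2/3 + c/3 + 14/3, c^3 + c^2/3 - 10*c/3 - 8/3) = c^2 - c - 2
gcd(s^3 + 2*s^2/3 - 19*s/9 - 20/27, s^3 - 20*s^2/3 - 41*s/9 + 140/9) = s^2 + s/3 - 20/9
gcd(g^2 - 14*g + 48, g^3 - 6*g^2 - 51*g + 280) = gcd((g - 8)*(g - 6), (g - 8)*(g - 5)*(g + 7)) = g - 8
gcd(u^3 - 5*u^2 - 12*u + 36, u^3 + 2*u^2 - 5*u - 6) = u^2 + u - 6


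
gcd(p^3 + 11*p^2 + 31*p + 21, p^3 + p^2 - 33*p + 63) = p + 7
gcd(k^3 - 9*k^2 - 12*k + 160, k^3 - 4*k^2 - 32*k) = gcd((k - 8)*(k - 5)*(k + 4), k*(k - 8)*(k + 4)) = k^2 - 4*k - 32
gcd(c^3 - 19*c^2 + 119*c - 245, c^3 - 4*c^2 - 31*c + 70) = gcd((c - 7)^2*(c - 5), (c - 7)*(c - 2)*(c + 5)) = c - 7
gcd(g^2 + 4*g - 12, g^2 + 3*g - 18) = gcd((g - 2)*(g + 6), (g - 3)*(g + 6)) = g + 6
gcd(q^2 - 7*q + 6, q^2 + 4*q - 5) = q - 1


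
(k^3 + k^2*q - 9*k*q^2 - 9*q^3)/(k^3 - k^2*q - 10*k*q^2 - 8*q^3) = (-k^2 + 9*q^2)/(-k^2 + 2*k*q + 8*q^2)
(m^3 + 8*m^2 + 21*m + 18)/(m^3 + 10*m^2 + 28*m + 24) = (m^2 + 6*m + 9)/(m^2 + 8*m + 12)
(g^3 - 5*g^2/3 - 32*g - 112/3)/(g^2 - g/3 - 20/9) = 3*(g^2 - 3*g - 28)/(3*g - 5)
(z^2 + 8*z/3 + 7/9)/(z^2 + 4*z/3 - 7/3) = (z + 1/3)/(z - 1)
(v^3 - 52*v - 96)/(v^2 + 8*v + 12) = v - 8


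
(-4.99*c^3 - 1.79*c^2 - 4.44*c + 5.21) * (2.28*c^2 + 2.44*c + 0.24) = -11.3772*c^5 - 16.2568*c^4 - 15.6884*c^3 + 0.615599999999997*c^2 + 11.6468*c + 1.2504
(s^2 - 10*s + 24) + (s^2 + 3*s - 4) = 2*s^2 - 7*s + 20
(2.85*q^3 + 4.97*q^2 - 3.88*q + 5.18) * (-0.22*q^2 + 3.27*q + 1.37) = -0.627*q^5 + 8.2261*q^4 + 21.01*q^3 - 7.0183*q^2 + 11.623*q + 7.0966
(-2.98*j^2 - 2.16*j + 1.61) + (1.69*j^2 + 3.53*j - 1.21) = -1.29*j^2 + 1.37*j + 0.4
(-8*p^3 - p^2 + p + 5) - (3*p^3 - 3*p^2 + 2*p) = -11*p^3 + 2*p^2 - p + 5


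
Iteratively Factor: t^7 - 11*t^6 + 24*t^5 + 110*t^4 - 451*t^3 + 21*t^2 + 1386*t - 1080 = (t - 4)*(t^6 - 7*t^5 - 4*t^4 + 94*t^3 - 75*t^2 - 279*t + 270) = (t - 5)*(t - 4)*(t^5 - 2*t^4 - 14*t^3 + 24*t^2 + 45*t - 54) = (t - 5)*(t - 4)*(t - 3)*(t^4 + t^3 - 11*t^2 - 9*t + 18) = (t - 5)*(t - 4)*(t - 3)^2*(t^3 + 4*t^2 + t - 6) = (t - 5)*(t - 4)*(t - 3)^2*(t - 1)*(t^2 + 5*t + 6) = (t - 5)*(t - 4)*(t - 3)^2*(t - 1)*(t + 2)*(t + 3)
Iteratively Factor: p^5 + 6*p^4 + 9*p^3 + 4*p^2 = (p + 1)*(p^4 + 5*p^3 + 4*p^2) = p*(p + 1)*(p^3 + 5*p^2 + 4*p) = p*(p + 1)*(p + 4)*(p^2 + p) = p^2*(p + 1)*(p + 4)*(p + 1)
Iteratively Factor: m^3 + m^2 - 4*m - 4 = (m - 2)*(m^2 + 3*m + 2) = (m - 2)*(m + 2)*(m + 1)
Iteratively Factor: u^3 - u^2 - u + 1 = (u + 1)*(u^2 - 2*u + 1) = (u - 1)*(u + 1)*(u - 1)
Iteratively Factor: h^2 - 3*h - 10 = (h + 2)*(h - 5)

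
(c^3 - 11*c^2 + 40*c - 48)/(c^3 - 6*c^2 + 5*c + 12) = (c - 4)/(c + 1)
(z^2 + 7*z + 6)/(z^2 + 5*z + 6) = (z^2 + 7*z + 6)/(z^2 + 5*z + 6)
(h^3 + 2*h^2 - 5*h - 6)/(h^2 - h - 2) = h + 3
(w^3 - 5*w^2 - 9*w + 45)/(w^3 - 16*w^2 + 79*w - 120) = (w + 3)/(w - 8)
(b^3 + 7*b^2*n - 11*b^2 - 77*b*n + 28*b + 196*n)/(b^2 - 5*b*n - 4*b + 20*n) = (b^2 + 7*b*n - 7*b - 49*n)/(b - 5*n)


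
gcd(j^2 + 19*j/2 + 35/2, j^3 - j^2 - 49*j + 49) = j + 7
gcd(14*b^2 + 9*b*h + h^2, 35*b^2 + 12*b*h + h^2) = 7*b + h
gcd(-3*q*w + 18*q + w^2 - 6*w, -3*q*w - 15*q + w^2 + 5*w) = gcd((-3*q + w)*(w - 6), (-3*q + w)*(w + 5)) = 3*q - w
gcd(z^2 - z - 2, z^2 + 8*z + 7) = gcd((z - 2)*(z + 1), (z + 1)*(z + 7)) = z + 1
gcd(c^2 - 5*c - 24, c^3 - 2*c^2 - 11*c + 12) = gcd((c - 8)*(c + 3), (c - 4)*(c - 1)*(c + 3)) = c + 3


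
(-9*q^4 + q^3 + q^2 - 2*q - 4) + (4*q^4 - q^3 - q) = -5*q^4 + q^2 - 3*q - 4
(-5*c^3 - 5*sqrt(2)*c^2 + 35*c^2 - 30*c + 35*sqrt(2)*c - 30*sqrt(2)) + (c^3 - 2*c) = -4*c^3 - 5*sqrt(2)*c^2 + 35*c^2 - 32*c + 35*sqrt(2)*c - 30*sqrt(2)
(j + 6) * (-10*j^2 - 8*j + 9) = -10*j^3 - 68*j^2 - 39*j + 54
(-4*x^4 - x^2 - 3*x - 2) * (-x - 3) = 4*x^5 + 12*x^4 + x^3 + 6*x^2 + 11*x + 6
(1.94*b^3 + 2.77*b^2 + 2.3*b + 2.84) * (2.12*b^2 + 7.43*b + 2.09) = 4.1128*b^5 + 20.2866*b^4 + 29.5117*b^3 + 28.8991*b^2 + 25.9082*b + 5.9356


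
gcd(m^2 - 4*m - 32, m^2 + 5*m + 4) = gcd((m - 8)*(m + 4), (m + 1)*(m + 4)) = m + 4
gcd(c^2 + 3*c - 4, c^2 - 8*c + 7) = c - 1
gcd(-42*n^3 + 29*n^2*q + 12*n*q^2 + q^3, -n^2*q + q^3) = -n + q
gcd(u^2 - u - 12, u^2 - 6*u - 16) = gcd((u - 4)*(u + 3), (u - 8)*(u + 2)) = 1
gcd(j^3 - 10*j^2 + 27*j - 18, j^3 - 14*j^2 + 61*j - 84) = j - 3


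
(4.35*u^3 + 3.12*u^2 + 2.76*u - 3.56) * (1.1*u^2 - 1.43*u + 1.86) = 4.785*u^5 - 2.7885*u^4 + 6.6654*u^3 - 2.0596*u^2 + 10.2244*u - 6.6216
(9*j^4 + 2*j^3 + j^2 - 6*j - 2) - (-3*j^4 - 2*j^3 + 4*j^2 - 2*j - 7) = 12*j^4 + 4*j^3 - 3*j^2 - 4*j + 5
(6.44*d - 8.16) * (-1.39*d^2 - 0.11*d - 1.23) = -8.9516*d^3 + 10.634*d^2 - 7.0236*d + 10.0368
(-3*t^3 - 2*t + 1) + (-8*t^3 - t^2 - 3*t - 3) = -11*t^3 - t^2 - 5*t - 2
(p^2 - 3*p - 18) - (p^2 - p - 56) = 38 - 2*p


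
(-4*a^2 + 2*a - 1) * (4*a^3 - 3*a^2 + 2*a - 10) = -16*a^5 + 20*a^4 - 18*a^3 + 47*a^2 - 22*a + 10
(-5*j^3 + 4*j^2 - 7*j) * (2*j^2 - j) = -10*j^5 + 13*j^4 - 18*j^3 + 7*j^2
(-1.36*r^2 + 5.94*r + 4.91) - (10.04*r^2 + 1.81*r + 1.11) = -11.4*r^2 + 4.13*r + 3.8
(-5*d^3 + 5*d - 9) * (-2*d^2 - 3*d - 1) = 10*d^5 + 15*d^4 - 5*d^3 + 3*d^2 + 22*d + 9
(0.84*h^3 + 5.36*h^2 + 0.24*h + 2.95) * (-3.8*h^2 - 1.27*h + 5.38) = -3.192*h^5 - 21.4348*h^4 - 3.2*h^3 + 17.322*h^2 - 2.4553*h + 15.871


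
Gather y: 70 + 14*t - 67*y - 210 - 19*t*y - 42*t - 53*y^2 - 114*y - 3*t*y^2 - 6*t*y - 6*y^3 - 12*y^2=-28*t - 6*y^3 + y^2*(-3*t - 65) + y*(-25*t - 181) - 140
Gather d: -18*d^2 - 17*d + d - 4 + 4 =-18*d^2 - 16*d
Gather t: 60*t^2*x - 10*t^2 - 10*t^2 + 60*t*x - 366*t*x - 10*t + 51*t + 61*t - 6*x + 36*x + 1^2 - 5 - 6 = t^2*(60*x - 20) + t*(102 - 306*x) + 30*x - 10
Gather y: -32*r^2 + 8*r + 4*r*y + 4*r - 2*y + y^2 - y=-32*r^2 + 12*r + y^2 + y*(4*r - 3)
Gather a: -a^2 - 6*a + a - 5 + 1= -a^2 - 5*a - 4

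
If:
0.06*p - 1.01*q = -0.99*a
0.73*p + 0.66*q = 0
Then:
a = 1.07499654074997*q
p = -0.904109589041096*q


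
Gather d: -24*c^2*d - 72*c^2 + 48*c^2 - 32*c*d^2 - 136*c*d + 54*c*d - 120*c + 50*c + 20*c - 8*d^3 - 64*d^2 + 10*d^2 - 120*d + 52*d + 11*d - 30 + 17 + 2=-24*c^2 - 50*c - 8*d^3 + d^2*(-32*c - 54) + d*(-24*c^2 - 82*c - 57) - 11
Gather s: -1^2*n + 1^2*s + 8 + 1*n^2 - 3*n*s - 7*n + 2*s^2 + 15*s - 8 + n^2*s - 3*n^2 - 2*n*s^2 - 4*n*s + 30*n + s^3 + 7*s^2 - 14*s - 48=-2*n^2 + 22*n + s^3 + s^2*(9 - 2*n) + s*(n^2 - 7*n + 2) - 48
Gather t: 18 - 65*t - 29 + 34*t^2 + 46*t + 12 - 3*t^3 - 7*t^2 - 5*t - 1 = -3*t^3 + 27*t^2 - 24*t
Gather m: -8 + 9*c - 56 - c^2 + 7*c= -c^2 + 16*c - 64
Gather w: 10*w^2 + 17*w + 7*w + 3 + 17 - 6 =10*w^2 + 24*w + 14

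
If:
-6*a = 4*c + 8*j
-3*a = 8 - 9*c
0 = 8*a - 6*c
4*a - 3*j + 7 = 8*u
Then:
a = 8/9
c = 32/27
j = -34/27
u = 43/24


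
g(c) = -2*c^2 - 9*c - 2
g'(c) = -4*c - 9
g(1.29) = -16.94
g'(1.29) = -14.16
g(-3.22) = 6.24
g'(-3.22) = 3.88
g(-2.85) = 7.40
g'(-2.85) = 2.40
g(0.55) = -7.56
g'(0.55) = -11.20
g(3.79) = -64.84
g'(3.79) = -24.16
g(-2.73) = 7.66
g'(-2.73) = 1.92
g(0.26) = -4.48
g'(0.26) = -10.04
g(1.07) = -13.92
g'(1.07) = -13.28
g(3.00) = -47.00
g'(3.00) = -21.00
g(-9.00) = -83.00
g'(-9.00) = 27.00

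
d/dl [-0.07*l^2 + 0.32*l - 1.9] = 0.32 - 0.14*l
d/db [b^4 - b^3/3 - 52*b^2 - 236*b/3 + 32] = 4*b^3 - b^2 - 104*b - 236/3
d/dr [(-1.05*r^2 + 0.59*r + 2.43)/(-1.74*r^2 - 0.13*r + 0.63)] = (1.1631*r^2 + 7.1334*r + 0.6876)/(3.0276*r^4 + 0.4524*r^3 - 2.1755*r^2 - 0.1638*r + 0.3969)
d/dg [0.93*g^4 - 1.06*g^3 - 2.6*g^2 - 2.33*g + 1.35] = 3.72*g^3 - 3.18*g^2 - 5.2*g - 2.33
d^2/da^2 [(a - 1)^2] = 2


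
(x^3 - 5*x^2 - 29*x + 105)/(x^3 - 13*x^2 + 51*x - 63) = (x + 5)/(x - 3)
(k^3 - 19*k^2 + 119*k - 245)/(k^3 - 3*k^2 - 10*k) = (k^2 - 14*k + 49)/(k*(k + 2))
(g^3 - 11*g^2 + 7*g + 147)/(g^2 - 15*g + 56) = (g^2 - 4*g - 21)/(g - 8)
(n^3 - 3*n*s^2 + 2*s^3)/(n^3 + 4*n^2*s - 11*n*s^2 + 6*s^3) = (n + 2*s)/(n + 6*s)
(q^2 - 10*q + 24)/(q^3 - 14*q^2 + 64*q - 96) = 1/(q - 4)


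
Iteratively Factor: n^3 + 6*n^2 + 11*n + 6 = (n + 2)*(n^2 + 4*n + 3) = (n + 1)*(n + 2)*(n + 3)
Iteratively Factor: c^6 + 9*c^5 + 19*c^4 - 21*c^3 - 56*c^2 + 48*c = (c + 4)*(c^5 + 5*c^4 - c^3 - 17*c^2 + 12*c) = (c - 1)*(c + 4)*(c^4 + 6*c^3 + 5*c^2 - 12*c) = (c - 1)*(c + 3)*(c + 4)*(c^3 + 3*c^2 - 4*c) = c*(c - 1)*(c + 3)*(c + 4)*(c^2 + 3*c - 4) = c*(c - 1)*(c + 3)*(c + 4)^2*(c - 1)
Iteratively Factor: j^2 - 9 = (j - 3)*(j + 3)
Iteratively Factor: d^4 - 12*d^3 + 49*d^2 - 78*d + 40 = (d - 2)*(d^3 - 10*d^2 + 29*d - 20) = (d - 2)*(d - 1)*(d^2 - 9*d + 20) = (d - 5)*(d - 2)*(d - 1)*(d - 4)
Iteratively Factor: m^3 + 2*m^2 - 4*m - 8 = (m + 2)*(m^2 - 4) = (m + 2)^2*(m - 2)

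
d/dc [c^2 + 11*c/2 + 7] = 2*c + 11/2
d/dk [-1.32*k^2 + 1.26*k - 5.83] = 1.26 - 2.64*k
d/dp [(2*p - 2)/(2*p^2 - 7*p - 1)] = 4*(-p^2 + 2*p - 4)/(4*p^4 - 28*p^3 + 45*p^2 + 14*p + 1)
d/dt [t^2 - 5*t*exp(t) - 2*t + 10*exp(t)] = -5*t*exp(t) + 2*t + 5*exp(t) - 2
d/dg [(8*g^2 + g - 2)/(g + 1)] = (8*g^2 + 16*g + 3)/(g^2 + 2*g + 1)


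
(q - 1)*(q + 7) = q^2 + 6*q - 7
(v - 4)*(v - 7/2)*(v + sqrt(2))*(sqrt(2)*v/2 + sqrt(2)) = sqrt(2)*v^4/2 - 11*sqrt(2)*v^3/4 + v^3 - 11*v^2/2 - sqrt(2)*v^2/2 - v + 14*sqrt(2)*v + 28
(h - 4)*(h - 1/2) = h^2 - 9*h/2 + 2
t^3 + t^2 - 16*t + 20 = (t - 2)^2*(t + 5)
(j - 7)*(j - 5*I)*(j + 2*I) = j^3 - 7*j^2 - 3*I*j^2 + 10*j + 21*I*j - 70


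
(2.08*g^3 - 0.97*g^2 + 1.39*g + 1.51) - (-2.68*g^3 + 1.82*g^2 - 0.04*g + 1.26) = 4.76*g^3 - 2.79*g^2 + 1.43*g + 0.25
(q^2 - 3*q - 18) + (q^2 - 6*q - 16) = 2*q^2 - 9*q - 34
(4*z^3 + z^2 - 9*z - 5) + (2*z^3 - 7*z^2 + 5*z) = 6*z^3 - 6*z^2 - 4*z - 5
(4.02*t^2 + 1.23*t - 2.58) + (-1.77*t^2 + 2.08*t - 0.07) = 2.25*t^2 + 3.31*t - 2.65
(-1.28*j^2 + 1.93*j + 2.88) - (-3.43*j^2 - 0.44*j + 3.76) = 2.15*j^2 + 2.37*j - 0.88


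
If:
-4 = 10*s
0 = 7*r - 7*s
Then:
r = -2/5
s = -2/5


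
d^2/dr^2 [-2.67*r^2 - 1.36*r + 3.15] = -5.34000000000000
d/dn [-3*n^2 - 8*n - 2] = -6*n - 8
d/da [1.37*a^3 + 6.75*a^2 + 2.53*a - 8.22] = 4.11*a^2 + 13.5*a + 2.53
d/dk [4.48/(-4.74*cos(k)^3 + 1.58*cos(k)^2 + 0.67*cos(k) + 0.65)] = (-63.7056*cos(k)^2 + 14.1568*cos(k) + 3.0016)*sin(k)/(-4.74*cos(k)^3 + 1.58*cos(k)^2 + 0.67*cos(k) + 0.65)^2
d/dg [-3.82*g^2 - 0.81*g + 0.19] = -7.64*g - 0.81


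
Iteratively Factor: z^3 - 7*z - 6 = (z + 1)*(z^2 - z - 6) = (z - 3)*(z + 1)*(z + 2)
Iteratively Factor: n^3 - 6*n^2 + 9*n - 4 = (n - 1)*(n^2 - 5*n + 4) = (n - 4)*(n - 1)*(n - 1)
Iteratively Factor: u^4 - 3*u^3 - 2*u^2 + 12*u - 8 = (u - 2)*(u^3 - u^2 - 4*u + 4) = (u - 2)*(u + 2)*(u^2 - 3*u + 2) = (u - 2)*(u - 1)*(u + 2)*(u - 2)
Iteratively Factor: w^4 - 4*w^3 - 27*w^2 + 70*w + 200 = (w - 5)*(w^3 + w^2 - 22*w - 40) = (w - 5)*(w + 2)*(w^2 - w - 20) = (w - 5)^2*(w + 2)*(w + 4)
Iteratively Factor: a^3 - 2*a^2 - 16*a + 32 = (a - 2)*(a^2 - 16) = (a - 2)*(a + 4)*(a - 4)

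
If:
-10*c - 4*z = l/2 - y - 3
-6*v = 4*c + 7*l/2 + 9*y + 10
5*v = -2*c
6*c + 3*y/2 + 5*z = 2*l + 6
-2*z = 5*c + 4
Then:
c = -297/40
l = 1261/100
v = 297/100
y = -939/200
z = 265/16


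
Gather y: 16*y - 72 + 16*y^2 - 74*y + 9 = 16*y^2 - 58*y - 63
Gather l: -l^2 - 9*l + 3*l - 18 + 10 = -l^2 - 6*l - 8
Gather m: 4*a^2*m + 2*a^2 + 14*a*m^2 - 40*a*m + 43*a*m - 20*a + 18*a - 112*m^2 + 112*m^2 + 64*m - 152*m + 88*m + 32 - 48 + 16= 2*a^2 + 14*a*m^2 - 2*a + m*(4*a^2 + 3*a)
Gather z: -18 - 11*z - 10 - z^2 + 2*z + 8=-z^2 - 9*z - 20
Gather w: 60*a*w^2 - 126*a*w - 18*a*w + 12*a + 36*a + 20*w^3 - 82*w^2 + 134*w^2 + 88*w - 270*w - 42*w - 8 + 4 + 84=48*a + 20*w^3 + w^2*(60*a + 52) + w*(-144*a - 224) + 80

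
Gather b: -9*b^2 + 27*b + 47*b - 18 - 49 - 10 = -9*b^2 + 74*b - 77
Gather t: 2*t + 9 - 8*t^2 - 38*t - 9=-8*t^2 - 36*t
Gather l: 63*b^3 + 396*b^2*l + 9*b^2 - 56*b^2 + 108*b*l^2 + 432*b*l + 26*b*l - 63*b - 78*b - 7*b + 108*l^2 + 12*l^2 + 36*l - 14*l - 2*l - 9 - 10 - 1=63*b^3 - 47*b^2 - 148*b + l^2*(108*b + 120) + l*(396*b^2 + 458*b + 20) - 20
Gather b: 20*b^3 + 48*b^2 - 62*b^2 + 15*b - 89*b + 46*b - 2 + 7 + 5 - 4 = 20*b^3 - 14*b^2 - 28*b + 6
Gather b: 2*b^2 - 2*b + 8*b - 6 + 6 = 2*b^2 + 6*b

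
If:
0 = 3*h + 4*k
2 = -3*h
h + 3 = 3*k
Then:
No Solution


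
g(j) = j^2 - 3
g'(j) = 2*j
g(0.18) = -2.97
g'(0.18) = 0.36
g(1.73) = -0.01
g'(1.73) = 3.46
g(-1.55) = -0.60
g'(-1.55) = -3.10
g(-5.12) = 23.21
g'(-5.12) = -10.24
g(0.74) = -2.45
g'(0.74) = 1.48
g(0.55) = -2.70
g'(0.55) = 1.10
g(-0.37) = -2.86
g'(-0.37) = -0.74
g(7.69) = 56.14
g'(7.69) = 15.38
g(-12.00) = 141.00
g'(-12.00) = -24.00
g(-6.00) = 33.00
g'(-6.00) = -12.00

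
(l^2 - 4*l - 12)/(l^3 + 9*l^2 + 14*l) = (l - 6)/(l*(l + 7))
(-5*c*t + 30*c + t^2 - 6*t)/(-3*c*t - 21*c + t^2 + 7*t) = (5*c*t - 30*c - t^2 + 6*t)/(3*c*t + 21*c - t^2 - 7*t)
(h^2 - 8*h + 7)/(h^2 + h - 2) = (h - 7)/(h + 2)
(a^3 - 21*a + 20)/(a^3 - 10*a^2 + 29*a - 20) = (a + 5)/(a - 5)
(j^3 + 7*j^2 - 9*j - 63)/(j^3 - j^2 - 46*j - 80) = (-j^3 - 7*j^2 + 9*j + 63)/(-j^3 + j^2 + 46*j + 80)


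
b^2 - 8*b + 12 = (b - 6)*(b - 2)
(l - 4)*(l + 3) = l^2 - l - 12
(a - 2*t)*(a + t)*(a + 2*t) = a^3 + a^2*t - 4*a*t^2 - 4*t^3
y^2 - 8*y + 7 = (y - 7)*(y - 1)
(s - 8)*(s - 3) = s^2 - 11*s + 24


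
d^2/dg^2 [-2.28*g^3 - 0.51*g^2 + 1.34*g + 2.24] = -13.68*g - 1.02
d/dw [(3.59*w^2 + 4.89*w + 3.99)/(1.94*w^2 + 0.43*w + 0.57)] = (-7.9429*w^2 - 11.3886*w + 1.0716)/(3.7636*w^4 + 1.6684*w^3 + 2.3965*w^2 + 0.4902*w + 0.3249)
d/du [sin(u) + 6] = cos(u)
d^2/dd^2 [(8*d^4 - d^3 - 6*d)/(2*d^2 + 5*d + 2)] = 2*(32*d^6 + 240*d^5 + 696*d^4 + 595*d^3 + 162*d^2 + 60*d + 60)/(8*d^6 + 60*d^5 + 174*d^4 + 245*d^3 + 174*d^2 + 60*d + 8)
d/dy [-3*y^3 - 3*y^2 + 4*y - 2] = -9*y^2 - 6*y + 4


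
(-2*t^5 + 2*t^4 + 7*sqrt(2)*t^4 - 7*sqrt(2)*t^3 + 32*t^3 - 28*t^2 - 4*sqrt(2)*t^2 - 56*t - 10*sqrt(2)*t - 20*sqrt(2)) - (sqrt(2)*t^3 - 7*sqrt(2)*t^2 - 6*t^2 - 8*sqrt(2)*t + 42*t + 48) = -2*t^5 + 2*t^4 + 7*sqrt(2)*t^4 - 8*sqrt(2)*t^3 + 32*t^3 - 22*t^2 + 3*sqrt(2)*t^2 - 98*t - 2*sqrt(2)*t - 48 - 20*sqrt(2)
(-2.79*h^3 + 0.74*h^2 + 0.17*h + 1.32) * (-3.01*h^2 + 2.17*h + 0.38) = 8.3979*h^5 - 8.2817*h^4 + 0.0338999999999998*h^3 - 3.3231*h^2 + 2.929*h + 0.5016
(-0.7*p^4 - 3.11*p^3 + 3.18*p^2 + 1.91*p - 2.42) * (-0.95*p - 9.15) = 0.665*p^5 + 9.3595*p^4 + 25.4355*p^3 - 30.9115*p^2 - 15.1775*p + 22.143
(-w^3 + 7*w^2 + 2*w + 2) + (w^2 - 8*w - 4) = -w^3 + 8*w^2 - 6*w - 2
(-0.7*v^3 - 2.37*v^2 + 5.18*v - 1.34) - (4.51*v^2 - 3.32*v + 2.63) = -0.7*v^3 - 6.88*v^2 + 8.5*v - 3.97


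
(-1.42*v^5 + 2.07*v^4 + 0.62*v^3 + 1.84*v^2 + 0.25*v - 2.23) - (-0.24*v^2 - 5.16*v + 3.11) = -1.42*v^5 + 2.07*v^4 + 0.62*v^3 + 2.08*v^2 + 5.41*v - 5.34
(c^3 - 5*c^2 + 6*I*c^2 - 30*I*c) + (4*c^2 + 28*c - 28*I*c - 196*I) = c^3 - c^2 + 6*I*c^2 + 28*c - 58*I*c - 196*I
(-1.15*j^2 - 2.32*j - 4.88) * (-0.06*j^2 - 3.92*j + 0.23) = 0.069*j^4 + 4.6472*j^3 + 9.1227*j^2 + 18.596*j - 1.1224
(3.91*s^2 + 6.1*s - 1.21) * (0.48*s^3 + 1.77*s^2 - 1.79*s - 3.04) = 1.8768*s^5 + 9.8487*s^4 + 3.2173*s^3 - 24.9471*s^2 - 16.3781*s + 3.6784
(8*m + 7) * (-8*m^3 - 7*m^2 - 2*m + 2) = -64*m^4 - 112*m^3 - 65*m^2 + 2*m + 14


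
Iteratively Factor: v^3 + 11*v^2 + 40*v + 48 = (v + 3)*(v^2 + 8*v + 16) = (v + 3)*(v + 4)*(v + 4)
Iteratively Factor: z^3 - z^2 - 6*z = (z - 3)*(z^2 + 2*z) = z*(z - 3)*(z + 2)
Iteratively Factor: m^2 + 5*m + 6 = (m + 3)*(m + 2)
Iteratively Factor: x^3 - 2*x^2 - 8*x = (x + 2)*(x^2 - 4*x) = (x - 4)*(x + 2)*(x)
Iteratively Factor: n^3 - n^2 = (n)*(n^2 - n) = n*(n - 1)*(n)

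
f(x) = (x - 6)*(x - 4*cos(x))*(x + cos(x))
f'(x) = (1 - sin(x))*(x - 6)*(x - 4*cos(x)) + (x - 6)*(x + cos(x))*(4*sin(x) + 1) + (x - 4*cos(x))*(x + cos(x)) = (6 - x)*(x - 4*cos(x))*(sin(x) - 1) + (x - 6)*(x + cos(x))*(4*sin(x) + 1) + (x - 4*cos(x))*(x + cos(x))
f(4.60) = -31.72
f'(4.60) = 27.26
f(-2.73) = 29.79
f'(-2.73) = -33.96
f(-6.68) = -757.03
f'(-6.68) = 202.14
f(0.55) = 21.86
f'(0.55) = -20.20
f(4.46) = -35.39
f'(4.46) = 25.07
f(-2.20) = 3.52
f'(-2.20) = -53.79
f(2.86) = -39.97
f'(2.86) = -15.06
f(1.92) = -21.17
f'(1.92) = -26.25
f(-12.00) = -3087.55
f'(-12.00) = 931.60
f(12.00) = 664.64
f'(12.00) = 101.95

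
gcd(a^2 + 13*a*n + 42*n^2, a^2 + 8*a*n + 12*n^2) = a + 6*n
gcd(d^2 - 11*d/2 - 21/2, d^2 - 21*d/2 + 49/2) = d - 7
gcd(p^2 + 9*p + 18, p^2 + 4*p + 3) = p + 3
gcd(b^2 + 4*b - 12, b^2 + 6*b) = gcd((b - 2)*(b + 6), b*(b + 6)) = b + 6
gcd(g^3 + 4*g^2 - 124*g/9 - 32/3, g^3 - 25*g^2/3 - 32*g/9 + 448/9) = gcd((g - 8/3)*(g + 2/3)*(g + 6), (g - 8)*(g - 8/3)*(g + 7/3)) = g - 8/3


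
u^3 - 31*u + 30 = (u - 5)*(u - 1)*(u + 6)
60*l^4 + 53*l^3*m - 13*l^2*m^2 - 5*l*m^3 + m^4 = (-5*l + m)*(-4*l + m)*(l + m)*(3*l + m)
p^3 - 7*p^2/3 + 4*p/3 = p*(p - 4/3)*(p - 1)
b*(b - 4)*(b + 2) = b^3 - 2*b^2 - 8*b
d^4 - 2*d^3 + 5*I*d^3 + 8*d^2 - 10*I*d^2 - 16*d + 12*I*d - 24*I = (d - 2)*(d - 2*I)*(d + I)*(d + 6*I)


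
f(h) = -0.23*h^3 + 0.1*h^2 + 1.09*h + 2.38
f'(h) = -0.69*h^2 + 0.2*h + 1.09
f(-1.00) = 1.62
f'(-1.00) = 0.20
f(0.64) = 3.06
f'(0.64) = 0.94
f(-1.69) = 1.93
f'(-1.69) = -1.22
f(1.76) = 3.35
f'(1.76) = -0.70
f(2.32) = 2.57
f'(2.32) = -2.16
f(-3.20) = 7.45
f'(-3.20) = -6.62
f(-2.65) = 4.47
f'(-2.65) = -4.29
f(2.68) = 1.59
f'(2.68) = -3.33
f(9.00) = -147.38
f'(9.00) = -53.00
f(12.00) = -367.58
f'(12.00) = -95.87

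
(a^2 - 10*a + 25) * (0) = 0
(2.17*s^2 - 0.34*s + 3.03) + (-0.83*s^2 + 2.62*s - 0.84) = 1.34*s^2 + 2.28*s + 2.19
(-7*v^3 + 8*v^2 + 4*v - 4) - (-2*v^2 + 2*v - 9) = -7*v^3 + 10*v^2 + 2*v + 5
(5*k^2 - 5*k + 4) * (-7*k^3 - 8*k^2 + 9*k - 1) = -35*k^5 - 5*k^4 + 57*k^3 - 82*k^2 + 41*k - 4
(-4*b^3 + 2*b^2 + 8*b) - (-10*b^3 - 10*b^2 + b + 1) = 6*b^3 + 12*b^2 + 7*b - 1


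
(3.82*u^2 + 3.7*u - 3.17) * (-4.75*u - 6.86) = -18.145*u^3 - 43.7802*u^2 - 10.3245*u + 21.7462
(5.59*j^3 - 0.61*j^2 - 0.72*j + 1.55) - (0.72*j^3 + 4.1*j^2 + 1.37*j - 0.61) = 4.87*j^3 - 4.71*j^2 - 2.09*j + 2.16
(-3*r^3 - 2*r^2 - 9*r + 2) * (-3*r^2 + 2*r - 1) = 9*r^5 + 26*r^3 - 22*r^2 + 13*r - 2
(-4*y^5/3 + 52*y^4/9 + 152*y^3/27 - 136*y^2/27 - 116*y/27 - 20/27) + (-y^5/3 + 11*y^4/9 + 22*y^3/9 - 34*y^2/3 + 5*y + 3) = -5*y^5/3 + 7*y^4 + 218*y^3/27 - 442*y^2/27 + 19*y/27 + 61/27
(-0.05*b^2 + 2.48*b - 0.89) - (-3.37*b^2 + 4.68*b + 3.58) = 3.32*b^2 - 2.2*b - 4.47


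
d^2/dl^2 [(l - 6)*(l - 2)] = 2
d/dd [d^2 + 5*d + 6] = 2*d + 5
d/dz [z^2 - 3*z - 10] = 2*z - 3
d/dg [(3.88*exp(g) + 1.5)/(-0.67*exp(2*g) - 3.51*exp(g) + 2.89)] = (2.5996*exp(2*g) + 2.01*exp(g) + 16.4782)*exp(g)/(0.4489*exp(4*g) + 4.7034*exp(3*g) + 8.4475*exp(2*g) - 20.2878*exp(g) + 8.3521)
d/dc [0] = 0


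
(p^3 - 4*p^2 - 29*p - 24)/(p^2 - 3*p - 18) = (p^2 - 7*p - 8)/(p - 6)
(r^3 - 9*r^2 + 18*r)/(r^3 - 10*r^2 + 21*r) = (r - 6)/(r - 7)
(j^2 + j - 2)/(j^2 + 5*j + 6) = (j - 1)/(j + 3)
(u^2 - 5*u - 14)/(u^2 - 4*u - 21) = (u + 2)/(u + 3)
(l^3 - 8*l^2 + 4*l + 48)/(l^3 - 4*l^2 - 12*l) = (l - 4)/l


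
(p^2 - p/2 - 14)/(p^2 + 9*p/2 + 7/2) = (p - 4)/(p + 1)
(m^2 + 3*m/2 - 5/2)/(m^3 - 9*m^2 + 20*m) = (2*m^2 + 3*m - 5)/(2*m*(m^2 - 9*m + 20))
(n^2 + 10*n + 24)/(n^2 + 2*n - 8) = (n + 6)/(n - 2)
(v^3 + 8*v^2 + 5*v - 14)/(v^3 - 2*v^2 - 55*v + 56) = (v + 2)/(v - 8)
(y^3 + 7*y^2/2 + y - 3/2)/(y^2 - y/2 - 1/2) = (-2*y^3 - 7*y^2 - 2*y + 3)/(-2*y^2 + y + 1)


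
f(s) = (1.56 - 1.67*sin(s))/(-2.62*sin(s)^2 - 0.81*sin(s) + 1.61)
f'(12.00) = -3.58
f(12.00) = 1.90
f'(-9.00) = 2.25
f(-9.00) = 1.50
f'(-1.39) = -149.21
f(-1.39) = -24.93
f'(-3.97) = -8.96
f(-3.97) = -0.80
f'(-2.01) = 136.16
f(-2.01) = 15.60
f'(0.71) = 1593.56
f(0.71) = -15.12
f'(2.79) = -0.79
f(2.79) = 0.97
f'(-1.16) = -222.31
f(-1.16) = 20.55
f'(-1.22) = -1234.17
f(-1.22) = 52.08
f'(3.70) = 3.49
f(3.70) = 1.88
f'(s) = (1.56 - 1.67*sin(s))*(5.24*sin(s)*cos(s) + 0.81*cos(s))/(-2.62*sin(s)^2 - 0.81*sin(s) + 1.61)^2 - 1.67*cos(s)/(-2.62*sin(s)^2 - 0.81*sin(s) + 1.61) = (-4.3754*sin(s)^2 + 8.1744*sin(s) - 1.4251)*cos(s)/(6.8644*sin(s)^4 + 4.2444*sin(s)^3 - 7.7803*sin(s)^2 - 2.6082*sin(s) + 2.5921)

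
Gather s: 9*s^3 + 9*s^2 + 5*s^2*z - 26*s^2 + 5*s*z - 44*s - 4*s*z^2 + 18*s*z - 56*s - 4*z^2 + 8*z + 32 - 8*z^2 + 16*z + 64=9*s^3 + s^2*(5*z - 17) + s*(-4*z^2 + 23*z - 100) - 12*z^2 + 24*z + 96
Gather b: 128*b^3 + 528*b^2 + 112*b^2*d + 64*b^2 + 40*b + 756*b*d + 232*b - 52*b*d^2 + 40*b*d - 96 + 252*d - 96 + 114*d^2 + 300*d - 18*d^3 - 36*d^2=128*b^3 + b^2*(112*d + 592) + b*(-52*d^2 + 796*d + 272) - 18*d^3 + 78*d^2 + 552*d - 192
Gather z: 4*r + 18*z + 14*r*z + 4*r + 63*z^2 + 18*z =8*r + 63*z^2 + z*(14*r + 36)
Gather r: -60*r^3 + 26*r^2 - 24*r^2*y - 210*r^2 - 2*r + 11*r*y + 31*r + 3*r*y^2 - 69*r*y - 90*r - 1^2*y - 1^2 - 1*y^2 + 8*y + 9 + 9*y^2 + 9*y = -60*r^3 + r^2*(-24*y - 184) + r*(3*y^2 - 58*y - 61) + 8*y^2 + 16*y + 8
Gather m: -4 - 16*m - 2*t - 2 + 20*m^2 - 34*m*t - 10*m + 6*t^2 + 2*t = 20*m^2 + m*(-34*t - 26) + 6*t^2 - 6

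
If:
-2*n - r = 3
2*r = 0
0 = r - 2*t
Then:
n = -3/2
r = 0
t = 0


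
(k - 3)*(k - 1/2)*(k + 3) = k^3 - k^2/2 - 9*k + 9/2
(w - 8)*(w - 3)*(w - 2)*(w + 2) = w^4 - 11*w^3 + 20*w^2 + 44*w - 96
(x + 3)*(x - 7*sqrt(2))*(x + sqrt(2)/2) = x^3 - 13*sqrt(2)*x^2/2 + 3*x^2 - 39*sqrt(2)*x/2 - 7*x - 21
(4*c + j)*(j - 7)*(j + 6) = 4*c*j^2 - 4*c*j - 168*c + j^3 - j^2 - 42*j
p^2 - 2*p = p*(p - 2)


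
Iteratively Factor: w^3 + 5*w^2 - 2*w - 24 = (w - 2)*(w^2 + 7*w + 12) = (w - 2)*(w + 4)*(w + 3)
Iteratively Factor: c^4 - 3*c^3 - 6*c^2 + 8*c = (c)*(c^3 - 3*c^2 - 6*c + 8) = c*(c - 4)*(c^2 + c - 2) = c*(c - 4)*(c - 1)*(c + 2)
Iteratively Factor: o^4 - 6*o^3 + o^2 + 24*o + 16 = (o + 1)*(o^3 - 7*o^2 + 8*o + 16) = (o + 1)^2*(o^2 - 8*o + 16) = (o - 4)*(o + 1)^2*(o - 4)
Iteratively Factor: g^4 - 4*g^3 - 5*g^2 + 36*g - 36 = (g - 3)*(g^3 - g^2 - 8*g + 12) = (g - 3)*(g + 3)*(g^2 - 4*g + 4) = (g - 3)*(g - 2)*(g + 3)*(g - 2)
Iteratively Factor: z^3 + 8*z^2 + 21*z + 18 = (z + 3)*(z^2 + 5*z + 6) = (z + 3)^2*(z + 2)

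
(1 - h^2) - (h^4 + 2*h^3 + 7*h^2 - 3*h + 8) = -h^4 - 2*h^3 - 8*h^2 + 3*h - 7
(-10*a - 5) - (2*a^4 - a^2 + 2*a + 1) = -2*a^4 + a^2 - 12*a - 6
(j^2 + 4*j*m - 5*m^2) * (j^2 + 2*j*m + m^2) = j^4 + 6*j^3*m + 4*j^2*m^2 - 6*j*m^3 - 5*m^4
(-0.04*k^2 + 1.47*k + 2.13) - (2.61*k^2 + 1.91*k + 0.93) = -2.65*k^2 - 0.44*k + 1.2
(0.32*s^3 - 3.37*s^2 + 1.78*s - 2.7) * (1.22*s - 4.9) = 0.3904*s^4 - 5.6794*s^3 + 18.6846*s^2 - 12.016*s + 13.23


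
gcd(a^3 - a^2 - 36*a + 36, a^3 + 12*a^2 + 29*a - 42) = a^2 + 5*a - 6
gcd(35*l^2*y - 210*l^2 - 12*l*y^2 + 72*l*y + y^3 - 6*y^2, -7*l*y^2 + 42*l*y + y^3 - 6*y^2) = -7*l*y + 42*l + y^2 - 6*y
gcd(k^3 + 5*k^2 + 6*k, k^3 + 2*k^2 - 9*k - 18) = k^2 + 5*k + 6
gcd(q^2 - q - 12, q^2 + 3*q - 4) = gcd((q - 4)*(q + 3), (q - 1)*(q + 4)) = 1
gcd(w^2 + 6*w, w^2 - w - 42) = w + 6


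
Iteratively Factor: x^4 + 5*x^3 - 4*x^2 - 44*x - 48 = (x + 2)*(x^3 + 3*x^2 - 10*x - 24) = (x + 2)^2*(x^2 + x - 12) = (x + 2)^2*(x + 4)*(x - 3)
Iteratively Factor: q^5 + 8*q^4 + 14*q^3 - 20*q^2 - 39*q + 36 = (q + 4)*(q^4 + 4*q^3 - 2*q^2 - 12*q + 9) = (q + 3)*(q + 4)*(q^3 + q^2 - 5*q + 3) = (q - 1)*(q + 3)*(q + 4)*(q^2 + 2*q - 3) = (q - 1)*(q + 3)^2*(q + 4)*(q - 1)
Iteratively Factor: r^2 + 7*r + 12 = (r + 4)*(r + 3)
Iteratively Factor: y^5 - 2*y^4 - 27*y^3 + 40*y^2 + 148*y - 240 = (y + 3)*(y^4 - 5*y^3 - 12*y^2 + 76*y - 80) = (y - 2)*(y + 3)*(y^3 - 3*y^2 - 18*y + 40) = (y - 2)^2*(y + 3)*(y^2 - y - 20) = (y - 2)^2*(y + 3)*(y + 4)*(y - 5)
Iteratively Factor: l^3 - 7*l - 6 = (l + 1)*(l^2 - l - 6) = (l + 1)*(l + 2)*(l - 3)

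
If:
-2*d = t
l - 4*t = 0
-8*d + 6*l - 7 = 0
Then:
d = -1/8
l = 1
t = 1/4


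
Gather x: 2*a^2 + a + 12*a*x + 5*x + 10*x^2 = 2*a^2 + a + 10*x^2 + x*(12*a + 5)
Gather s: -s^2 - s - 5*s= -s^2 - 6*s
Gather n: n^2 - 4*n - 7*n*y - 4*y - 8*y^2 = n^2 + n*(-7*y - 4) - 8*y^2 - 4*y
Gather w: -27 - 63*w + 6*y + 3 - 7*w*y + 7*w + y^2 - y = w*(-7*y - 56) + y^2 + 5*y - 24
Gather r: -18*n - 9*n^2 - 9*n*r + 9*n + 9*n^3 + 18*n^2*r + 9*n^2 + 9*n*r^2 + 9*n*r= 9*n^3 + 18*n^2*r + 9*n*r^2 - 9*n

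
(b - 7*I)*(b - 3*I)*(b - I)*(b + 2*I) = b^4 - 9*I*b^3 - 9*b^2 - 41*I*b - 42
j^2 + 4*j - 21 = (j - 3)*(j + 7)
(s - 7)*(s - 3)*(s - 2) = s^3 - 12*s^2 + 41*s - 42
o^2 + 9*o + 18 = (o + 3)*(o + 6)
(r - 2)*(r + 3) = r^2 + r - 6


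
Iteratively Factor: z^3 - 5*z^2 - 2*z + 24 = (z + 2)*(z^2 - 7*z + 12) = (z - 4)*(z + 2)*(z - 3)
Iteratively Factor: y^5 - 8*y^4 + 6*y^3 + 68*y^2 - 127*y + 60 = (y - 1)*(y^4 - 7*y^3 - y^2 + 67*y - 60) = (y - 1)^2*(y^3 - 6*y^2 - 7*y + 60) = (y - 5)*(y - 1)^2*(y^2 - y - 12) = (y - 5)*(y - 4)*(y - 1)^2*(y + 3)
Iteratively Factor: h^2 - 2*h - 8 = (h + 2)*(h - 4)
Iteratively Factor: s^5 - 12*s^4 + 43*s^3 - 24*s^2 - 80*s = (s + 1)*(s^4 - 13*s^3 + 56*s^2 - 80*s) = (s - 5)*(s + 1)*(s^3 - 8*s^2 + 16*s) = (s - 5)*(s - 4)*(s + 1)*(s^2 - 4*s) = s*(s - 5)*(s - 4)*(s + 1)*(s - 4)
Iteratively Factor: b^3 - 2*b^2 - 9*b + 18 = (b + 3)*(b^2 - 5*b + 6) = (b - 3)*(b + 3)*(b - 2)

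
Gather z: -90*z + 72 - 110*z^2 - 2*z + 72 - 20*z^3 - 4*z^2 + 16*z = -20*z^3 - 114*z^2 - 76*z + 144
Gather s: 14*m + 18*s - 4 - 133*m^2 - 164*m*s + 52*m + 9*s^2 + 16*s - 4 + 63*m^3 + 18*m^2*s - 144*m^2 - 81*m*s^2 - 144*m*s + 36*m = 63*m^3 - 277*m^2 + 102*m + s^2*(9 - 81*m) + s*(18*m^2 - 308*m + 34) - 8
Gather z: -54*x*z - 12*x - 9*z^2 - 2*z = -12*x - 9*z^2 + z*(-54*x - 2)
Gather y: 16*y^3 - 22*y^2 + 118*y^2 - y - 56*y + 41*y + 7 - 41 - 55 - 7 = 16*y^3 + 96*y^2 - 16*y - 96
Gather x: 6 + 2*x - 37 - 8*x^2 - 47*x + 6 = -8*x^2 - 45*x - 25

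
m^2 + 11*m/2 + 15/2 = (m + 5/2)*(m + 3)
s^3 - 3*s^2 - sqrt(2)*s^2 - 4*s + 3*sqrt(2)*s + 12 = (s - 3)*(s - 2*sqrt(2))*(s + sqrt(2))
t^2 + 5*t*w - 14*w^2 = (t - 2*w)*(t + 7*w)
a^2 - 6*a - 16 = (a - 8)*(a + 2)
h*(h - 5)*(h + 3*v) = h^3 + 3*h^2*v - 5*h^2 - 15*h*v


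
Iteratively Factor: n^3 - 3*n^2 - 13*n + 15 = (n - 5)*(n^2 + 2*n - 3) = (n - 5)*(n + 3)*(n - 1)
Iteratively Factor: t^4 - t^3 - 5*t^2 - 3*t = (t)*(t^3 - t^2 - 5*t - 3) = t*(t + 1)*(t^2 - 2*t - 3) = t*(t - 3)*(t + 1)*(t + 1)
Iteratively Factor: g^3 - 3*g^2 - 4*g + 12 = (g + 2)*(g^2 - 5*g + 6) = (g - 3)*(g + 2)*(g - 2)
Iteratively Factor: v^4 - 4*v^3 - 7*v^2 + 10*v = (v + 2)*(v^3 - 6*v^2 + 5*v) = (v - 5)*(v + 2)*(v^2 - v) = v*(v - 5)*(v + 2)*(v - 1)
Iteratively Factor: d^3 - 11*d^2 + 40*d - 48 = (d - 3)*(d^2 - 8*d + 16) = (d - 4)*(d - 3)*(d - 4)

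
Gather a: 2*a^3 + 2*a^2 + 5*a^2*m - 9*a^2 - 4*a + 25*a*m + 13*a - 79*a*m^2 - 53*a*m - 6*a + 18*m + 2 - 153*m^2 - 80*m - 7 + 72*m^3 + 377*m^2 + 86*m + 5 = 2*a^3 + a^2*(5*m - 7) + a*(-79*m^2 - 28*m + 3) + 72*m^3 + 224*m^2 + 24*m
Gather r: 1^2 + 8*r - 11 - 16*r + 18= 8 - 8*r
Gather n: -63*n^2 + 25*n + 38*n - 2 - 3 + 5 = -63*n^2 + 63*n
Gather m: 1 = 1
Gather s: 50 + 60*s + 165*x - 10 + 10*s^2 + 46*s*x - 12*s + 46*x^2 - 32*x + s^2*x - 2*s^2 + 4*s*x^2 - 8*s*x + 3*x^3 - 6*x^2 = s^2*(x + 8) + s*(4*x^2 + 38*x + 48) + 3*x^3 + 40*x^2 + 133*x + 40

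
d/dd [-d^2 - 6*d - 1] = -2*d - 6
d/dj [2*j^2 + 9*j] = 4*j + 9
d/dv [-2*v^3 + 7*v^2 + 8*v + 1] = -6*v^2 + 14*v + 8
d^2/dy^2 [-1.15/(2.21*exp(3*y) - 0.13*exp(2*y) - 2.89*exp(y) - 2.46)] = (1.15*(-13.26*exp(2*y) + 0.52*exp(y) + 5.78)*(-6.63*exp(2*y) + 0.26*exp(y) + 2.89)*exp(y) + (22.8735*exp(2*y) - 0.598*exp(y) - 3.3235)*(-2.21*exp(3*y) + 0.13*exp(2*y) + 2.89*exp(y) + 2.46))*exp(y)/(-2.21*exp(3*y) + 0.13*exp(2*y) + 2.89*exp(y) + 2.46)^3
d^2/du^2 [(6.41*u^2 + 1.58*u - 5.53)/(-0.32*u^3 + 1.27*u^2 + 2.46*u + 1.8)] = (-1.312768*u^6 - 0.97075199999999*u^5 - 19.627776*u^4 - 55.180584*u^3 + 104.395326*u^2 + 144.443916*u + 14.103216)/(0.032768*u^9 - 0.390144*u^8 + 0.792672*u^7 + 3.397121*u^6 - 1.704546*u^5 - 23.264496*u^4 - 45.517896*u^3 - 45.02304*u^2 - 23.9112*u - 5.832)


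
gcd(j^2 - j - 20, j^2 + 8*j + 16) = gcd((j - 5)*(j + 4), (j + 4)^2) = j + 4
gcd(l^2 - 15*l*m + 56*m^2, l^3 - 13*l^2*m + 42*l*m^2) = l - 7*m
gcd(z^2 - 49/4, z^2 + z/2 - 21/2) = z + 7/2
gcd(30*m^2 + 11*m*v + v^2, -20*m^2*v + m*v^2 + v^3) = 5*m + v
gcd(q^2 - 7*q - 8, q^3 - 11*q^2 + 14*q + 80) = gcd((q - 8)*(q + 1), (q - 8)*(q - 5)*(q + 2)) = q - 8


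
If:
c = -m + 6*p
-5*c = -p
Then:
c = p/5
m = 29*p/5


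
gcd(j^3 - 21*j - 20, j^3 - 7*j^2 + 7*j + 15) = j^2 - 4*j - 5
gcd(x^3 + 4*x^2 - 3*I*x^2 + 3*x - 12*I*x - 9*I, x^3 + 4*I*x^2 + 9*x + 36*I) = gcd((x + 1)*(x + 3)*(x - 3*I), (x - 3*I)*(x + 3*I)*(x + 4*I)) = x - 3*I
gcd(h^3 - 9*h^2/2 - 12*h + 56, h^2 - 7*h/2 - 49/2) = h + 7/2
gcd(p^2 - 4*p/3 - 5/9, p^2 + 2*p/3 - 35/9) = p - 5/3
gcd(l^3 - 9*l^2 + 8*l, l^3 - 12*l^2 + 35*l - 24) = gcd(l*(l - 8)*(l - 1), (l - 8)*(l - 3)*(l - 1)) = l^2 - 9*l + 8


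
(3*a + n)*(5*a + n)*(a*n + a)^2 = 15*a^4*n^2 + 30*a^4*n + 15*a^4 + 8*a^3*n^3 + 16*a^3*n^2 + 8*a^3*n + a^2*n^4 + 2*a^2*n^3 + a^2*n^2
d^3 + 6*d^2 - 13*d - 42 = (d - 3)*(d + 2)*(d + 7)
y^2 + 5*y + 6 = (y + 2)*(y + 3)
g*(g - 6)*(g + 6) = g^3 - 36*g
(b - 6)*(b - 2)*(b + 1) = b^3 - 7*b^2 + 4*b + 12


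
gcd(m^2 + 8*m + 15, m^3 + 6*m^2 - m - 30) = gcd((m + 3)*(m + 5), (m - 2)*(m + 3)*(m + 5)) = m^2 + 8*m + 15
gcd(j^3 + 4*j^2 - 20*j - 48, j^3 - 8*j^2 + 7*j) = 1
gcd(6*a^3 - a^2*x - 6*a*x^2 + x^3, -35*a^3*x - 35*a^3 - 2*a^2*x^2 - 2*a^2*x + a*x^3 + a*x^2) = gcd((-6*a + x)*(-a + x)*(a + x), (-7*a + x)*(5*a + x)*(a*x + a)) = 1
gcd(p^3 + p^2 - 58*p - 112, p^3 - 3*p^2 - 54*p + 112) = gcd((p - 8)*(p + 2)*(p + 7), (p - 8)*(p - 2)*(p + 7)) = p^2 - p - 56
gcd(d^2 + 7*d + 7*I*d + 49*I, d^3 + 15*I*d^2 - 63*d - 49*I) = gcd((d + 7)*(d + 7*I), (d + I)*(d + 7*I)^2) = d + 7*I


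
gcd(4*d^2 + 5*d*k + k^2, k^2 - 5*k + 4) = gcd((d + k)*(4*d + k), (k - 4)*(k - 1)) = 1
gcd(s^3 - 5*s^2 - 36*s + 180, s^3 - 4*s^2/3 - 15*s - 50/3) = s - 5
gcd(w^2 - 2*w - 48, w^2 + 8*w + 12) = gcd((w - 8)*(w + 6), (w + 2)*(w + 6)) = w + 6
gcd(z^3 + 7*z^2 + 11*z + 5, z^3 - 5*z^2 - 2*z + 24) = 1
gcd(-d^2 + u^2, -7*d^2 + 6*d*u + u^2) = -d + u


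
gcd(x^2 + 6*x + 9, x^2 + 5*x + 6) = x + 3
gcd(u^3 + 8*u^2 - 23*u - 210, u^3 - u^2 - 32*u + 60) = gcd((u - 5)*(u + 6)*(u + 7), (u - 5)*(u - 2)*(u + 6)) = u^2 + u - 30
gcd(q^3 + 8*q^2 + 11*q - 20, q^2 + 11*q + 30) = q + 5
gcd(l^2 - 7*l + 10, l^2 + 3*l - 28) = 1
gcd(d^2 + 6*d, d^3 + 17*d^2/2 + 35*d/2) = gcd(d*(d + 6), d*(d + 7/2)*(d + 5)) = d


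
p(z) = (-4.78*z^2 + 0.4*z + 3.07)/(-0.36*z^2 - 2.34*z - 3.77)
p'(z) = (0.4 - 9.56*z)/(-0.36*z^2 - 2.34*z - 3.77) + (0.72*z + 2.34)*(-4.78*z^2 + 0.4*z + 3.07)/(-0.36*z^2 - 2.34*z - 3.77)^2 = (11.3292*z^2 + 38.2516*z + 5.6758)/(0.1296*z^4 + 1.6848*z^3 + 8.19*z^2 + 17.6436*z + 14.2129)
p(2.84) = 2.58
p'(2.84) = 1.16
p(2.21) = 1.81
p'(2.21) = 1.27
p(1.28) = 0.58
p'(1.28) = 1.35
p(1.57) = 0.97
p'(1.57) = 1.35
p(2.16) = 1.75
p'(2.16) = 1.28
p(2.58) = 2.27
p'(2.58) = 1.21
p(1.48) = 0.85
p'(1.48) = 1.35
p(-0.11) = -0.84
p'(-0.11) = 0.13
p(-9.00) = 32.66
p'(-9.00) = 4.11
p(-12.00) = 25.07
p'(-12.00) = 1.55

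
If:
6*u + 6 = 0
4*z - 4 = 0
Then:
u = -1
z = 1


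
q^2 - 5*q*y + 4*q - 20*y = (q + 4)*(q - 5*y)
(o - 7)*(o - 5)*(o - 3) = o^3 - 15*o^2 + 71*o - 105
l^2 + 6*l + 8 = (l + 2)*(l + 4)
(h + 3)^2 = h^2 + 6*h + 9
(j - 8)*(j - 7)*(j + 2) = j^3 - 13*j^2 + 26*j + 112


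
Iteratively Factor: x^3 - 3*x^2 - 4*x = (x - 4)*(x^2 + x) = x*(x - 4)*(x + 1)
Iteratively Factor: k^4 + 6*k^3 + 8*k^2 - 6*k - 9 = (k + 3)*(k^3 + 3*k^2 - k - 3) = (k - 1)*(k + 3)*(k^2 + 4*k + 3) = (k - 1)*(k + 1)*(k + 3)*(k + 3)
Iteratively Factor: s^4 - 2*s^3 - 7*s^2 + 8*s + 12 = (s - 3)*(s^3 + s^2 - 4*s - 4) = (s - 3)*(s + 1)*(s^2 - 4) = (s - 3)*(s - 2)*(s + 1)*(s + 2)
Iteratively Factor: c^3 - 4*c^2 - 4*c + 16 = (c - 2)*(c^2 - 2*c - 8) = (c - 4)*(c - 2)*(c + 2)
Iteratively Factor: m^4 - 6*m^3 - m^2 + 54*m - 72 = (m - 4)*(m^3 - 2*m^2 - 9*m + 18) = (m - 4)*(m - 3)*(m^2 + m - 6) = (m - 4)*(m - 3)*(m + 3)*(m - 2)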